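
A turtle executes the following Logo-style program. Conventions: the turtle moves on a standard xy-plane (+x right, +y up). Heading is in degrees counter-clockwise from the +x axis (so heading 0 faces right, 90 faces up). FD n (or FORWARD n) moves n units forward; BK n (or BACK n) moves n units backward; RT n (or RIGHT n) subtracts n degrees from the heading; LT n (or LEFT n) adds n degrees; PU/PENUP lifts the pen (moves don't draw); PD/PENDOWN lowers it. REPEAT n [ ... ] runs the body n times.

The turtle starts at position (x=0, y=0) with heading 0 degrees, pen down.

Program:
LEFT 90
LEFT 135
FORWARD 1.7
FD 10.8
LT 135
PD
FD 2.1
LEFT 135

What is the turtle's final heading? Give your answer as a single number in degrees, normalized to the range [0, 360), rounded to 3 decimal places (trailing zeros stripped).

Executing turtle program step by step:
Start: pos=(0,0), heading=0, pen down
LT 90: heading 0 -> 90
LT 135: heading 90 -> 225
FD 1.7: (0,0) -> (-1.202,-1.202) [heading=225, draw]
FD 10.8: (-1.202,-1.202) -> (-8.839,-8.839) [heading=225, draw]
LT 135: heading 225 -> 0
PD: pen down
FD 2.1: (-8.839,-8.839) -> (-6.739,-8.839) [heading=0, draw]
LT 135: heading 0 -> 135
Final: pos=(-6.739,-8.839), heading=135, 3 segment(s) drawn

Answer: 135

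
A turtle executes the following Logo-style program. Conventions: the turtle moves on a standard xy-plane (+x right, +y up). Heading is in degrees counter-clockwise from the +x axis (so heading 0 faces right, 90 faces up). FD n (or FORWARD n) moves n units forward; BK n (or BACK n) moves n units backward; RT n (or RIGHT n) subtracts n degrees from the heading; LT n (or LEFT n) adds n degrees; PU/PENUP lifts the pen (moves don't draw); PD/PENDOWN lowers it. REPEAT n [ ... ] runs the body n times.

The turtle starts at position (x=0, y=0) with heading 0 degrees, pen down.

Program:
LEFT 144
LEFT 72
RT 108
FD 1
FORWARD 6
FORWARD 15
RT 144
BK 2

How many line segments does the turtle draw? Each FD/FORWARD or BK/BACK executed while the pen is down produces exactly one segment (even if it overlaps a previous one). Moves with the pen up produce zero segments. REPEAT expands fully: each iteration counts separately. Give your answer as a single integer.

Executing turtle program step by step:
Start: pos=(0,0), heading=0, pen down
LT 144: heading 0 -> 144
LT 72: heading 144 -> 216
RT 108: heading 216 -> 108
FD 1: (0,0) -> (-0.309,0.951) [heading=108, draw]
FD 6: (-0.309,0.951) -> (-2.163,6.657) [heading=108, draw]
FD 15: (-2.163,6.657) -> (-6.798,20.923) [heading=108, draw]
RT 144: heading 108 -> 324
BK 2: (-6.798,20.923) -> (-8.416,22.099) [heading=324, draw]
Final: pos=(-8.416,22.099), heading=324, 4 segment(s) drawn
Segments drawn: 4

Answer: 4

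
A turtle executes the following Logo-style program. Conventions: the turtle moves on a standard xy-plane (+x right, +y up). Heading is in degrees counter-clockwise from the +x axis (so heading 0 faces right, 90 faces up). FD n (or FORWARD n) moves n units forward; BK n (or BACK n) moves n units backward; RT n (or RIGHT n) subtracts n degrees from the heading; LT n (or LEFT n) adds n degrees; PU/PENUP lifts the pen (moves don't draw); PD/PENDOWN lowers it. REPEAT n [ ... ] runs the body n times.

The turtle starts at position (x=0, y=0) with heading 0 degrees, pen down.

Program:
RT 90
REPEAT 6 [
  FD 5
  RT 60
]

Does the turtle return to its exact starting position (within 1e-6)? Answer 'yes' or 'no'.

Executing turtle program step by step:
Start: pos=(0,0), heading=0, pen down
RT 90: heading 0 -> 270
REPEAT 6 [
  -- iteration 1/6 --
  FD 5: (0,0) -> (0,-5) [heading=270, draw]
  RT 60: heading 270 -> 210
  -- iteration 2/6 --
  FD 5: (0,-5) -> (-4.33,-7.5) [heading=210, draw]
  RT 60: heading 210 -> 150
  -- iteration 3/6 --
  FD 5: (-4.33,-7.5) -> (-8.66,-5) [heading=150, draw]
  RT 60: heading 150 -> 90
  -- iteration 4/6 --
  FD 5: (-8.66,-5) -> (-8.66,0) [heading=90, draw]
  RT 60: heading 90 -> 30
  -- iteration 5/6 --
  FD 5: (-8.66,0) -> (-4.33,2.5) [heading=30, draw]
  RT 60: heading 30 -> 330
  -- iteration 6/6 --
  FD 5: (-4.33,2.5) -> (0,0) [heading=330, draw]
  RT 60: heading 330 -> 270
]
Final: pos=(0,0), heading=270, 6 segment(s) drawn

Start position: (0, 0)
Final position: (0, 0)
Distance = 0; < 1e-6 -> CLOSED

Answer: yes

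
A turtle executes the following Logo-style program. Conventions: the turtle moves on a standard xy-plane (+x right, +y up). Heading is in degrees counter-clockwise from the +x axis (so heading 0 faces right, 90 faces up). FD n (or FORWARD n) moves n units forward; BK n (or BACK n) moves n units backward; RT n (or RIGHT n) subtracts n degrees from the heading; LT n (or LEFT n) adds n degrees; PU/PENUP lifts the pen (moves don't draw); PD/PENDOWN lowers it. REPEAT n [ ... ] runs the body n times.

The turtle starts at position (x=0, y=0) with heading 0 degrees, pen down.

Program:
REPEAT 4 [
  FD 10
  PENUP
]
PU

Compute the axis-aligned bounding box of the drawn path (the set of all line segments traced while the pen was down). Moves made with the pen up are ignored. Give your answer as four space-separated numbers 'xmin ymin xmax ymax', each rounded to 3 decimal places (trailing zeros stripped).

Answer: 0 0 10 0

Derivation:
Executing turtle program step by step:
Start: pos=(0,0), heading=0, pen down
REPEAT 4 [
  -- iteration 1/4 --
  FD 10: (0,0) -> (10,0) [heading=0, draw]
  PU: pen up
  -- iteration 2/4 --
  FD 10: (10,0) -> (20,0) [heading=0, move]
  PU: pen up
  -- iteration 3/4 --
  FD 10: (20,0) -> (30,0) [heading=0, move]
  PU: pen up
  -- iteration 4/4 --
  FD 10: (30,0) -> (40,0) [heading=0, move]
  PU: pen up
]
PU: pen up
Final: pos=(40,0), heading=0, 1 segment(s) drawn

Segment endpoints: x in {0, 10}, y in {0}
xmin=0, ymin=0, xmax=10, ymax=0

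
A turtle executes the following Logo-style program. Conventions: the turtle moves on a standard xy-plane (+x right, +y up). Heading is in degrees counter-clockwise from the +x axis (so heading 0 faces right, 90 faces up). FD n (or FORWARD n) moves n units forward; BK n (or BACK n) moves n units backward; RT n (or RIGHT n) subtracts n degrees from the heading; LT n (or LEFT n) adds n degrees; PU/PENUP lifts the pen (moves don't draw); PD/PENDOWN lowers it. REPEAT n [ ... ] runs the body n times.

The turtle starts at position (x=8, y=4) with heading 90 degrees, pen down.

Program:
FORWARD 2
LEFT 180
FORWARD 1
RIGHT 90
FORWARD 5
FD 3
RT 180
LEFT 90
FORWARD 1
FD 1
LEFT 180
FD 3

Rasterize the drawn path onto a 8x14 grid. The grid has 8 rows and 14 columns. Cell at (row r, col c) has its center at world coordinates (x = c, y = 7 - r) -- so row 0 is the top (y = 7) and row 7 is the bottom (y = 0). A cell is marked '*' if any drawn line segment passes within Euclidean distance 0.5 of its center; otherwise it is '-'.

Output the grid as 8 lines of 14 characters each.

Segment 0: (8,4) -> (8,6)
Segment 1: (8,6) -> (8,5)
Segment 2: (8,5) -> (3,5)
Segment 3: (3,5) -> (0,5)
Segment 4: (0,5) -> (0,6)
Segment 5: (0,6) -> (0,7)
Segment 6: (0,7) -> (-0,4)

Answer: *-------------
*-------*-----
*********-----
*-------*-----
--------------
--------------
--------------
--------------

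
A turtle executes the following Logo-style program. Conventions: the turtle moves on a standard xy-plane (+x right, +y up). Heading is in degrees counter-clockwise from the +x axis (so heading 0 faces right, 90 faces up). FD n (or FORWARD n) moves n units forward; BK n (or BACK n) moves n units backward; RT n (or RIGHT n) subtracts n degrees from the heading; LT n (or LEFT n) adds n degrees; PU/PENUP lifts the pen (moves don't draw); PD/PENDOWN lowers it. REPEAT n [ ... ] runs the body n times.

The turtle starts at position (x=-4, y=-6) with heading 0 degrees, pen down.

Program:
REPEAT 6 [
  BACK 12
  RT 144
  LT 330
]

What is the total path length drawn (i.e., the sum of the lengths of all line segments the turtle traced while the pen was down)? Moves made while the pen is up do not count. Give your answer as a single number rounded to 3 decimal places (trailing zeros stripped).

Answer: 72

Derivation:
Executing turtle program step by step:
Start: pos=(-4,-6), heading=0, pen down
REPEAT 6 [
  -- iteration 1/6 --
  BK 12: (-4,-6) -> (-16,-6) [heading=0, draw]
  RT 144: heading 0 -> 216
  LT 330: heading 216 -> 186
  -- iteration 2/6 --
  BK 12: (-16,-6) -> (-4.066,-4.746) [heading=186, draw]
  RT 144: heading 186 -> 42
  LT 330: heading 42 -> 12
  -- iteration 3/6 --
  BK 12: (-4.066,-4.746) -> (-15.804,-7.241) [heading=12, draw]
  RT 144: heading 12 -> 228
  LT 330: heading 228 -> 198
  -- iteration 4/6 --
  BK 12: (-15.804,-7.241) -> (-4.391,-3.532) [heading=198, draw]
  RT 144: heading 198 -> 54
  LT 330: heading 54 -> 24
  -- iteration 5/6 --
  BK 12: (-4.391,-3.532) -> (-15.353,-8.413) [heading=24, draw]
  RT 144: heading 24 -> 240
  LT 330: heading 240 -> 210
  -- iteration 6/6 --
  BK 12: (-15.353,-8.413) -> (-4.961,-2.413) [heading=210, draw]
  RT 144: heading 210 -> 66
  LT 330: heading 66 -> 36
]
Final: pos=(-4.961,-2.413), heading=36, 6 segment(s) drawn

Segment lengths:
  seg 1: (-4,-6) -> (-16,-6), length = 12
  seg 2: (-16,-6) -> (-4.066,-4.746), length = 12
  seg 3: (-4.066,-4.746) -> (-15.804,-7.241), length = 12
  seg 4: (-15.804,-7.241) -> (-4.391,-3.532), length = 12
  seg 5: (-4.391,-3.532) -> (-15.353,-8.413), length = 12
  seg 6: (-15.353,-8.413) -> (-4.961,-2.413), length = 12
Total = 72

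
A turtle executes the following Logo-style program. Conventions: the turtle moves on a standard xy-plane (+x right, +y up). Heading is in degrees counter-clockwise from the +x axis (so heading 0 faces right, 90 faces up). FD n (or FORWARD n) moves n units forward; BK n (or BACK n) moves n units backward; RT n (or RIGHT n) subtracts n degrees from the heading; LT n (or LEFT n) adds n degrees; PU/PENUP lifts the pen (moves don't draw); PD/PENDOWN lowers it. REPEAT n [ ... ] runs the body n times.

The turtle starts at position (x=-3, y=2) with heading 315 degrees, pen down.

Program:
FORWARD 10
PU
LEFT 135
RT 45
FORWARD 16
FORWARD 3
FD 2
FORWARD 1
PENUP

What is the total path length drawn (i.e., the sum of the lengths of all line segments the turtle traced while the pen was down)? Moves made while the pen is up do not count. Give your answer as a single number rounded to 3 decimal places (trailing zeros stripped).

Executing turtle program step by step:
Start: pos=(-3,2), heading=315, pen down
FD 10: (-3,2) -> (4.071,-5.071) [heading=315, draw]
PU: pen up
LT 135: heading 315 -> 90
RT 45: heading 90 -> 45
FD 16: (4.071,-5.071) -> (15.385,6.243) [heading=45, move]
FD 3: (15.385,6.243) -> (17.506,8.364) [heading=45, move]
FD 2: (17.506,8.364) -> (18.92,9.778) [heading=45, move]
FD 1: (18.92,9.778) -> (19.627,10.485) [heading=45, move]
PU: pen up
Final: pos=(19.627,10.485), heading=45, 1 segment(s) drawn

Segment lengths:
  seg 1: (-3,2) -> (4.071,-5.071), length = 10
Total = 10

Answer: 10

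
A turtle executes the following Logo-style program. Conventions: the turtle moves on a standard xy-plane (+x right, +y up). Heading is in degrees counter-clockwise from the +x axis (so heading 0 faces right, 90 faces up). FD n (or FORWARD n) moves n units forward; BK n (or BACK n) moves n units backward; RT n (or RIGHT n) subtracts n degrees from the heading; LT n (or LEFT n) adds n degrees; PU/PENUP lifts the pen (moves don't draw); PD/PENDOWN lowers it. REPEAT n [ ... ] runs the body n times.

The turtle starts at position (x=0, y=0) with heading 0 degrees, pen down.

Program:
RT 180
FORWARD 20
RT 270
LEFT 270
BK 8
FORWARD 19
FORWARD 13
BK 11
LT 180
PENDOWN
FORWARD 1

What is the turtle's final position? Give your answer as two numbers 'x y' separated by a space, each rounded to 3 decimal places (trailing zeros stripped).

Answer: -32 0

Derivation:
Executing turtle program step by step:
Start: pos=(0,0), heading=0, pen down
RT 180: heading 0 -> 180
FD 20: (0,0) -> (-20,0) [heading=180, draw]
RT 270: heading 180 -> 270
LT 270: heading 270 -> 180
BK 8: (-20,0) -> (-12,0) [heading=180, draw]
FD 19: (-12,0) -> (-31,0) [heading=180, draw]
FD 13: (-31,0) -> (-44,0) [heading=180, draw]
BK 11: (-44,0) -> (-33,0) [heading=180, draw]
LT 180: heading 180 -> 0
PD: pen down
FD 1: (-33,0) -> (-32,0) [heading=0, draw]
Final: pos=(-32,0), heading=0, 6 segment(s) drawn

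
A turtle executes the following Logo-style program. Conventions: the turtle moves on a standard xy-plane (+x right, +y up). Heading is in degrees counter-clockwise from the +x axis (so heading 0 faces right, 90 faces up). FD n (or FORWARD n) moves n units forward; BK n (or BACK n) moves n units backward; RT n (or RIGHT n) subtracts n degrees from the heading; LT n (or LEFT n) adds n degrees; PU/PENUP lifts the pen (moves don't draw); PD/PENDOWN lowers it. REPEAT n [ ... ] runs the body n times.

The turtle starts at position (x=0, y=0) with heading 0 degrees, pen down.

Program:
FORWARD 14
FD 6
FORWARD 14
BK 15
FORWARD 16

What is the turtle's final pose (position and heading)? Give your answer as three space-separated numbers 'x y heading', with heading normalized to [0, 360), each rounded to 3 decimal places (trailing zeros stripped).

Executing turtle program step by step:
Start: pos=(0,0), heading=0, pen down
FD 14: (0,0) -> (14,0) [heading=0, draw]
FD 6: (14,0) -> (20,0) [heading=0, draw]
FD 14: (20,0) -> (34,0) [heading=0, draw]
BK 15: (34,0) -> (19,0) [heading=0, draw]
FD 16: (19,0) -> (35,0) [heading=0, draw]
Final: pos=(35,0), heading=0, 5 segment(s) drawn

Answer: 35 0 0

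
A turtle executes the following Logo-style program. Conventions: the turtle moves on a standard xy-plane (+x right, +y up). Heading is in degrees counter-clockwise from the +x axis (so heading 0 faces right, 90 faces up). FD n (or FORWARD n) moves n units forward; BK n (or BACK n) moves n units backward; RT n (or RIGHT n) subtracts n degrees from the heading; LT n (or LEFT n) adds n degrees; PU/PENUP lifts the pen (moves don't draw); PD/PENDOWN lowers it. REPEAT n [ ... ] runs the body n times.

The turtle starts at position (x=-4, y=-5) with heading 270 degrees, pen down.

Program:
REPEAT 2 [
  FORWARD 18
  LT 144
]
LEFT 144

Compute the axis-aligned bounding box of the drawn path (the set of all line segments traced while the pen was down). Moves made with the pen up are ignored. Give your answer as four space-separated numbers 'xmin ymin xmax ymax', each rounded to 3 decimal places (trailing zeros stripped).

Executing turtle program step by step:
Start: pos=(-4,-5), heading=270, pen down
REPEAT 2 [
  -- iteration 1/2 --
  FD 18: (-4,-5) -> (-4,-23) [heading=270, draw]
  LT 144: heading 270 -> 54
  -- iteration 2/2 --
  FD 18: (-4,-23) -> (6.58,-8.438) [heading=54, draw]
  LT 144: heading 54 -> 198
]
LT 144: heading 198 -> 342
Final: pos=(6.58,-8.438), heading=342, 2 segment(s) drawn

Segment endpoints: x in {-4, -4, 6.58}, y in {-23, -8.438, -5}
xmin=-4, ymin=-23, xmax=6.58, ymax=-5

Answer: -4 -23 6.58 -5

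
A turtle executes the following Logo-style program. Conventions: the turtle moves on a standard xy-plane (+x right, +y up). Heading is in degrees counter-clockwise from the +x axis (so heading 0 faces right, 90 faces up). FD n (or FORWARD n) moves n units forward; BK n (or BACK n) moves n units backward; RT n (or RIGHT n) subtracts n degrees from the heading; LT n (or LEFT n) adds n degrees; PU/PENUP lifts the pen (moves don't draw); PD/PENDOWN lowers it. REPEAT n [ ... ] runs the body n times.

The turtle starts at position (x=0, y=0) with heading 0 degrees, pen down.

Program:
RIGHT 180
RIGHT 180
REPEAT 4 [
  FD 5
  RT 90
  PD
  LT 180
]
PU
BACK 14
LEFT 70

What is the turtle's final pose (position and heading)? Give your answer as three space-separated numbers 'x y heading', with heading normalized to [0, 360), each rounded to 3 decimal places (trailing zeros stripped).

Executing turtle program step by step:
Start: pos=(0,0), heading=0, pen down
RT 180: heading 0 -> 180
RT 180: heading 180 -> 0
REPEAT 4 [
  -- iteration 1/4 --
  FD 5: (0,0) -> (5,0) [heading=0, draw]
  RT 90: heading 0 -> 270
  PD: pen down
  LT 180: heading 270 -> 90
  -- iteration 2/4 --
  FD 5: (5,0) -> (5,5) [heading=90, draw]
  RT 90: heading 90 -> 0
  PD: pen down
  LT 180: heading 0 -> 180
  -- iteration 3/4 --
  FD 5: (5,5) -> (0,5) [heading=180, draw]
  RT 90: heading 180 -> 90
  PD: pen down
  LT 180: heading 90 -> 270
  -- iteration 4/4 --
  FD 5: (0,5) -> (0,0) [heading=270, draw]
  RT 90: heading 270 -> 180
  PD: pen down
  LT 180: heading 180 -> 0
]
PU: pen up
BK 14: (0,0) -> (-14,0) [heading=0, move]
LT 70: heading 0 -> 70
Final: pos=(-14,0), heading=70, 4 segment(s) drawn

Answer: -14 0 70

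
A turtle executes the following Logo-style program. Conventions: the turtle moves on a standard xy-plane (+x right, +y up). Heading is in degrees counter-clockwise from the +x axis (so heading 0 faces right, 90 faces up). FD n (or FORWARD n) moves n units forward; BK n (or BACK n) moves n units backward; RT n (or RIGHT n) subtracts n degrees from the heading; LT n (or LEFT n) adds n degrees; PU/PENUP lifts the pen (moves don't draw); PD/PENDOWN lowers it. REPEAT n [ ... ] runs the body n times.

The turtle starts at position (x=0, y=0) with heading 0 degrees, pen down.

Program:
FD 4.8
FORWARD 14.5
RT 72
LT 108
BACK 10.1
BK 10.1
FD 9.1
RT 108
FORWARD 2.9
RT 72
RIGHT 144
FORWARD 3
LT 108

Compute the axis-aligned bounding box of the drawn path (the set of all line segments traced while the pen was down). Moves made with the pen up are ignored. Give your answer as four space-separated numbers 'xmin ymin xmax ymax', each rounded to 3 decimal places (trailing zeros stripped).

Executing turtle program step by step:
Start: pos=(0,0), heading=0, pen down
FD 4.8: (0,0) -> (4.8,0) [heading=0, draw]
FD 14.5: (4.8,0) -> (19.3,0) [heading=0, draw]
RT 72: heading 0 -> 288
LT 108: heading 288 -> 36
BK 10.1: (19.3,0) -> (11.129,-5.937) [heading=36, draw]
BK 10.1: (11.129,-5.937) -> (2.958,-11.873) [heading=36, draw]
FD 9.1: (2.958,-11.873) -> (10.32,-6.524) [heading=36, draw]
RT 108: heading 36 -> 288
FD 2.9: (10.32,-6.524) -> (11.216,-9.282) [heading=288, draw]
RT 72: heading 288 -> 216
RT 144: heading 216 -> 72
FD 3: (11.216,-9.282) -> (12.143,-6.429) [heading=72, draw]
LT 108: heading 72 -> 180
Final: pos=(12.143,-6.429), heading=180, 7 segment(s) drawn

Segment endpoints: x in {0, 2.958, 4.8, 10.32, 11.129, 11.216, 12.143, 19.3}, y in {-11.873, -9.282, -6.524, -6.429, -5.937, 0}
xmin=0, ymin=-11.873, xmax=19.3, ymax=0

Answer: 0 -11.873 19.3 0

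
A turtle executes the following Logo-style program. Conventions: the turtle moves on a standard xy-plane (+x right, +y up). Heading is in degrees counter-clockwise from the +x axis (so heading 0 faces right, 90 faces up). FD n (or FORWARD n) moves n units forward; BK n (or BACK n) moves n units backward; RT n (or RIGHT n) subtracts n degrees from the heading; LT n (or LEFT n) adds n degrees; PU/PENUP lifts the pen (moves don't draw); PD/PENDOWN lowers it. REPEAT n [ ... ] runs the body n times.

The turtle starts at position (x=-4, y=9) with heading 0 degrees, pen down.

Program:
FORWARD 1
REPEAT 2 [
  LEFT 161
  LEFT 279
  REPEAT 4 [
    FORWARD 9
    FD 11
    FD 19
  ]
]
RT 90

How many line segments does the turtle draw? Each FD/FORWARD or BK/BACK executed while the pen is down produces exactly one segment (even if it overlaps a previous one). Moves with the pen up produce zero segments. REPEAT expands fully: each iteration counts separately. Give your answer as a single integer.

Answer: 25

Derivation:
Executing turtle program step by step:
Start: pos=(-4,9), heading=0, pen down
FD 1: (-4,9) -> (-3,9) [heading=0, draw]
REPEAT 2 [
  -- iteration 1/2 --
  LT 161: heading 0 -> 161
  LT 279: heading 161 -> 80
  REPEAT 4 [
    -- iteration 1/4 --
    FD 9: (-3,9) -> (-1.437,17.863) [heading=80, draw]
    FD 11: (-1.437,17.863) -> (0.473,28.696) [heading=80, draw]
    FD 19: (0.473,28.696) -> (3.772,47.408) [heading=80, draw]
    -- iteration 2/4 --
    FD 9: (3.772,47.408) -> (5.335,56.271) [heading=80, draw]
    FD 11: (5.335,56.271) -> (7.245,67.104) [heading=80, draw]
    FD 19: (7.245,67.104) -> (10.545,85.815) [heading=80, draw]
    -- iteration 3/4 --
    FD 9: (10.545,85.815) -> (12.107,94.678) [heading=80, draw]
    FD 11: (12.107,94.678) -> (14.018,105.511) [heading=80, draw]
    FD 19: (14.018,105.511) -> (17.317,124.223) [heading=80, draw]
    -- iteration 4/4 --
    FD 9: (17.317,124.223) -> (18.88,133.086) [heading=80, draw]
    FD 11: (18.88,133.086) -> (20.79,143.919) [heading=80, draw]
    FD 19: (20.79,143.919) -> (24.089,162.63) [heading=80, draw]
  ]
  -- iteration 2/2 --
  LT 161: heading 80 -> 241
  LT 279: heading 241 -> 160
  REPEAT 4 [
    -- iteration 1/4 --
    FD 9: (24.089,162.63) -> (15.632,165.708) [heading=160, draw]
    FD 11: (15.632,165.708) -> (5.295,169.47) [heading=160, draw]
    FD 19: (5.295,169.47) -> (-12.559,175.969) [heading=160, draw]
    -- iteration 2/4 --
    FD 9: (-12.559,175.969) -> (-21.016,179.047) [heading=160, draw]
    FD 11: (-21.016,179.047) -> (-31.353,182.809) [heading=160, draw]
    FD 19: (-31.353,182.809) -> (-49.207,189.308) [heading=160, draw]
    -- iteration 3/4 --
    FD 9: (-49.207,189.308) -> (-57.664,192.386) [heading=160, draw]
    FD 11: (-57.664,192.386) -> (-68.001,196.148) [heading=160, draw]
    FD 19: (-68.001,196.148) -> (-85.855,202.646) [heading=160, draw]
    -- iteration 4/4 --
    FD 9: (-85.855,202.646) -> (-94.312,205.725) [heading=160, draw]
    FD 11: (-94.312,205.725) -> (-104.649,209.487) [heading=160, draw]
    FD 19: (-104.649,209.487) -> (-122.503,215.985) [heading=160, draw]
  ]
]
RT 90: heading 160 -> 70
Final: pos=(-122.503,215.985), heading=70, 25 segment(s) drawn
Segments drawn: 25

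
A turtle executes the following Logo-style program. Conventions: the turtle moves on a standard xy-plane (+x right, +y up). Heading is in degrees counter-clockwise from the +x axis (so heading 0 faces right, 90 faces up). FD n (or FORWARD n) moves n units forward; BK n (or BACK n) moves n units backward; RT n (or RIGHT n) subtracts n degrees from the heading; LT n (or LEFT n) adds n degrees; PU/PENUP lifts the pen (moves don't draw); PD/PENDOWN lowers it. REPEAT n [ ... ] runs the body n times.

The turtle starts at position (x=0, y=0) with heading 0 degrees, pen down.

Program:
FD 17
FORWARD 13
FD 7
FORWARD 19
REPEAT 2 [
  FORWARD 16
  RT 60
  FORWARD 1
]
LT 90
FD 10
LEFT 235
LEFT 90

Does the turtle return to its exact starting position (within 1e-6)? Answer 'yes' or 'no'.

Executing turtle program step by step:
Start: pos=(0,0), heading=0, pen down
FD 17: (0,0) -> (17,0) [heading=0, draw]
FD 13: (17,0) -> (30,0) [heading=0, draw]
FD 7: (30,0) -> (37,0) [heading=0, draw]
FD 19: (37,0) -> (56,0) [heading=0, draw]
REPEAT 2 [
  -- iteration 1/2 --
  FD 16: (56,0) -> (72,0) [heading=0, draw]
  RT 60: heading 0 -> 300
  FD 1: (72,0) -> (72.5,-0.866) [heading=300, draw]
  -- iteration 2/2 --
  FD 16: (72.5,-0.866) -> (80.5,-14.722) [heading=300, draw]
  RT 60: heading 300 -> 240
  FD 1: (80.5,-14.722) -> (80,-15.588) [heading=240, draw]
]
LT 90: heading 240 -> 330
FD 10: (80,-15.588) -> (88.66,-20.588) [heading=330, draw]
LT 235: heading 330 -> 205
LT 90: heading 205 -> 295
Final: pos=(88.66,-20.588), heading=295, 9 segment(s) drawn

Start position: (0, 0)
Final position: (88.66, -20.588)
Distance = 91.019; >= 1e-6 -> NOT closed

Answer: no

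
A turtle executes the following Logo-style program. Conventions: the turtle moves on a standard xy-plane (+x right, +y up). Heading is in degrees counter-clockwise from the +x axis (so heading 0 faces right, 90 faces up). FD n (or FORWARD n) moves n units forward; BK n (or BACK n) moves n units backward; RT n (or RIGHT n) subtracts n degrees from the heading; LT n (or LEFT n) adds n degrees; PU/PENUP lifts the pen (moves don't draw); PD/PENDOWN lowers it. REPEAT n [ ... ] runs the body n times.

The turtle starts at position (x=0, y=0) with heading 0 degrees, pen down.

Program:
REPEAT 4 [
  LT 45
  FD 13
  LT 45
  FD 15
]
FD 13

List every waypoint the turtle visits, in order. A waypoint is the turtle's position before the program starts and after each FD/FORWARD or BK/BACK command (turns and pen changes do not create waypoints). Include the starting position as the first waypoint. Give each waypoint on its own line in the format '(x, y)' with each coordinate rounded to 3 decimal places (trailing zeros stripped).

Executing turtle program step by step:
Start: pos=(0,0), heading=0, pen down
REPEAT 4 [
  -- iteration 1/4 --
  LT 45: heading 0 -> 45
  FD 13: (0,0) -> (9.192,9.192) [heading=45, draw]
  LT 45: heading 45 -> 90
  FD 15: (9.192,9.192) -> (9.192,24.192) [heading=90, draw]
  -- iteration 2/4 --
  LT 45: heading 90 -> 135
  FD 13: (9.192,24.192) -> (0,33.385) [heading=135, draw]
  LT 45: heading 135 -> 180
  FD 15: (0,33.385) -> (-15,33.385) [heading=180, draw]
  -- iteration 3/4 --
  LT 45: heading 180 -> 225
  FD 13: (-15,33.385) -> (-24.192,24.192) [heading=225, draw]
  LT 45: heading 225 -> 270
  FD 15: (-24.192,24.192) -> (-24.192,9.192) [heading=270, draw]
  -- iteration 4/4 --
  LT 45: heading 270 -> 315
  FD 13: (-24.192,9.192) -> (-15,0) [heading=315, draw]
  LT 45: heading 315 -> 0
  FD 15: (-15,0) -> (0,0) [heading=0, draw]
]
FD 13: (0,0) -> (13,0) [heading=0, draw]
Final: pos=(13,0), heading=0, 9 segment(s) drawn
Waypoints (10 total):
(0, 0)
(9.192, 9.192)
(9.192, 24.192)
(0, 33.385)
(-15, 33.385)
(-24.192, 24.192)
(-24.192, 9.192)
(-15, 0)
(0, 0)
(13, 0)

Answer: (0, 0)
(9.192, 9.192)
(9.192, 24.192)
(0, 33.385)
(-15, 33.385)
(-24.192, 24.192)
(-24.192, 9.192)
(-15, 0)
(0, 0)
(13, 0)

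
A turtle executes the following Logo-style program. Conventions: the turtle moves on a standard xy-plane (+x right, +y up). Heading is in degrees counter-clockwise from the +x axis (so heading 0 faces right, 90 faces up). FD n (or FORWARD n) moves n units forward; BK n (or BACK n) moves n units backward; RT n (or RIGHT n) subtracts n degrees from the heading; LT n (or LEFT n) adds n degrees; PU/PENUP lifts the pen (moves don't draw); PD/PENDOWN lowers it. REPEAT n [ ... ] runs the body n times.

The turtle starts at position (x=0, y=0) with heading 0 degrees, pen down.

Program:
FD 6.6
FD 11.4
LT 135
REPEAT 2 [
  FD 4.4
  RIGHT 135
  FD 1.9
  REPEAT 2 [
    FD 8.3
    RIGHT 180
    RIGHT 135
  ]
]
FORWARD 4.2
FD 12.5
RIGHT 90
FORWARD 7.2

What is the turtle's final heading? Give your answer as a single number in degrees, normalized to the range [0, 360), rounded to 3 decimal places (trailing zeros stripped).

Answer: 315

Derivation:
Executing turtle program step by step:
Start: pos=(0,0), heading=0, pen down
FD 6.6: (0,0) -> (6.6,0) [heading=0, draw]
FD 11.4: (6.6,0) -> (18,0) [heading=0, draw]
LT 135: heading 0 -> 135
REPEAT 2 [
  -- iteration 1/2 --
  FD 4.4: (18,0) -> (14.889,3.111) [heading=135, draw]
  RT 135: heading 135 -> 0
  FD 1.9: (14.889,3.111) -> (16.789,3.111) [heading=0, draw]
  REPEAT 2 [
    -- iteration 1/2 --
    FD 8.3: (16.789,3.111) -> (25.089,3.111) [heading=0, draw]
    RT 180: heading 0 -> 180
    RT 135: heading 180 -> 45
    -- iteration 2/2 --
    FD 8.3: (25.089,3.111) -> (30.958,8.98) [heading=45, draw]
    RT 180: heading 45 -> 225
    RT 135: heading 225 -> 90
  ]
  -- iteration 2/2 --
  FD 4.4: (30.958,8.98) -> (30.958,13.38) [heading=90, draw]
  RT 135: heading 90 -> 315
  FD 1.9: (30.958,13.38) -> (32.301,12.037) [heading=315, draw]
  REPEAT 2 [
    -- iteration 1/2 --
    FD 8.3: (32.301,12.037) -> (38.17,6.168) [heading=315, draw]
    RT 180: heading 315 -> 135
    RT 135: heading 135 -> 0
    -- iteration 2/2 --
    FD 8.3: (38.17,6.168) -> (46.47,6.168) [heading=0, draw]
    RT 180: heading 0 -> 180
    RT 135: heading 180 -> 45
  ]
]
FD 4.2: (46.47,6.168) -> (49.44,9.138) [heading=45, draw]
FD 12.5: (49.44,9.138) -> (58.279,17.976) [heading=45, draw]
RT 90: heading 45 -> 315
FD 7.2: (58.279,17.976) -> (63.37,12.885) [heading=315, draw]
Final: pos=(63.37,12.885), heading=315, 13 segment(s) drawn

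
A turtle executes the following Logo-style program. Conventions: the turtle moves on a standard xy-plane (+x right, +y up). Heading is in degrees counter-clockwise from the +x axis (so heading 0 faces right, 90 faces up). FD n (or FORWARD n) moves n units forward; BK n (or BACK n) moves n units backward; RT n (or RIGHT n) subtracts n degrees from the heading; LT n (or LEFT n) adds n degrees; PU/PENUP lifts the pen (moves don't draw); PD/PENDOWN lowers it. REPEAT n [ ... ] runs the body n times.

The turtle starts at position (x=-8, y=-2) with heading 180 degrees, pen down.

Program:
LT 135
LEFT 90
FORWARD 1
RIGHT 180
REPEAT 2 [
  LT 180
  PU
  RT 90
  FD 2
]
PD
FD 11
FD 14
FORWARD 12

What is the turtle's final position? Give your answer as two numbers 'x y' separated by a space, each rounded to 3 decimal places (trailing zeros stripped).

Executing turtle program step by step:
Start: pos=(-8,-2), heading=180, pen down
LT 135: heading 180 -> 315
LT 90: heading 315 -> 45
FD 1: (-8,-2) -> (-7.293,-1.293) [heading=45, draw]
RT 180: heading 45 -> 225
REPEAT 2 [
  -- iteration 1/2 --
  LT 180: heading 225 -> 45
  PU: pen up
  RT 90: heading 45 -> 315
  FD 2: (-7.293,-1.293) -> (-5.879,-2.707) [heading=315, move]
  -- iteration 2/2 --
  LT 180: heading 315 -> 135
  PU: pen up
  RT 90: heading 135 -> 45
  FD 2: (-5.879,-2.707) -> (-4.464,-1.293) [heading=45, move]
]
PD: pen down
FD 11: (-4.464,-1.293) -> (3.314,6.485) [heading=45, draw]
FD 14: (3.314,6.485) -> (13.213,16.385) [heading=45, draw]
FD 12: (13.213,16.385) -> (21.698,24.87) [heading=45, draw]
Final: pos=(21.698,24.87), heading=45, 4 segment(s) drawn

Answer: 21.698 24.87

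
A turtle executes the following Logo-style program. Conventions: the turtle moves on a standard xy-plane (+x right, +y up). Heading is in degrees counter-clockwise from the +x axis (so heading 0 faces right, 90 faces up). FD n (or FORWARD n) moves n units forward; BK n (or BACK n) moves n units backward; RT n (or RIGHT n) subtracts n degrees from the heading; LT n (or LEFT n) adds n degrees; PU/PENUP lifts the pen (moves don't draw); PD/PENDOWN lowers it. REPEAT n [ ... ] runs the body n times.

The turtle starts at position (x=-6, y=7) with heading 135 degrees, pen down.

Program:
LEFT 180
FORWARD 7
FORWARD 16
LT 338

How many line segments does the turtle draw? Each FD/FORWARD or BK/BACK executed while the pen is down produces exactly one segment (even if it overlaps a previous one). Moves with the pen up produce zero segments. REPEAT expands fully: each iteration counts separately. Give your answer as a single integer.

Executing turtle program step by step:
Start: pos=(-6,7), heading=135, pen down
LT 180: heading 135 -> 315
FD 7: (-6,7) -> (-1.05,2.05) [heading=315, draw]
FD 16: (-1.05,2.05) -> (10.263,-9.263) [heading=315, draw]
LT 338: heading 315 -> 293
Final: pos=(10.263,-9.263), heading=293, 2 segment(s) drawn
Segments drawn: 2

Answer: 2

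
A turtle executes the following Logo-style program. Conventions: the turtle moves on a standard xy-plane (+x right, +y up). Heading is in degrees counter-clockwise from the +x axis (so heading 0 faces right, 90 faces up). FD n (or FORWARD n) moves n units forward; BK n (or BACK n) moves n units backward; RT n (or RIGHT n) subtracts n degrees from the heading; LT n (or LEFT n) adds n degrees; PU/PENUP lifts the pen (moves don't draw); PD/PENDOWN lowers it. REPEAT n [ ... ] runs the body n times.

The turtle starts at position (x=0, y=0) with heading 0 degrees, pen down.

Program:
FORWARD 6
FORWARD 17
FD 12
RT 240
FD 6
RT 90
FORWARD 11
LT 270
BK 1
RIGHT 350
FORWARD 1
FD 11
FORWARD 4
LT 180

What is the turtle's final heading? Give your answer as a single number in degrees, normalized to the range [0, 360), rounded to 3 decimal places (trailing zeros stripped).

Executing turtle program step by step:
Start: pos=(0,0), heading=0, pen down
FD 6: (0,0) -> (6,0) [heading=0, draw]
FD 17: (6,0) -> (23,0) [heading=0, draw]
FD 12: (23,0) -> (35,0) [heading=0, draw]
RT 240: heading 0 -> 120
FD 6: (35,0) -> (32,5.196) [heading=120, draw]
RT 90: heading 120 -> 30
FD 11: (32,5.196) -> (41.526,10.696) [heading=30, draw]
LT 270: heading 30 -> 300
BK 1: (41.526,10.696) -> (41.026,11.562) [heading=300, draw]
RT 350: heading 300 -> 310
FD 1: (41.026,11.562) -> (41.669,10.796) [heading=310, draw]
FD 11: (41.669,10.796) -> (48.74,2.37) [heading=310, draw]
FD 4: (48.74,2.37) -> (51.311,-0.695) [heading=310, draw]
LT 180: heading 310 -> 130
Final: pos=(51.311,-0.695), heading=130, 9 segment(s) drawn

Answer: 130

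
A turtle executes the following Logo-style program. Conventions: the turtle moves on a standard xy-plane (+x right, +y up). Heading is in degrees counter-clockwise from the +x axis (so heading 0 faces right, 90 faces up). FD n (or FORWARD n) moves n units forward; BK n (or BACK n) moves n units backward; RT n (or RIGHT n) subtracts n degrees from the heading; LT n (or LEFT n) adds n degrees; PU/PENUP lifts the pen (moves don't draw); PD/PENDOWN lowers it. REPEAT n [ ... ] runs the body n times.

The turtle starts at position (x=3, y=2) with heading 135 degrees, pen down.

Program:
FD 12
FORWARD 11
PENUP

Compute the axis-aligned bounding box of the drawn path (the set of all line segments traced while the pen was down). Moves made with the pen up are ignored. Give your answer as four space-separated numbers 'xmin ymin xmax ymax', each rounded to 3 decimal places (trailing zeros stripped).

Executing turtle program step by step:
Start: pos=(3,2), heading=135, pen down
FD 12: (3,2) -> (-5.485,10.485) [heading=135, draw]
FD 11: (-5.485,10.485) -> (-13.263,18.263) [heading=135, draw]
PU: pen up
Final: pos=(-13.263,18.263), heading=135, 2 segment(s) drawn

Segment endpoints: x in {-13.263, -5.485, 3}, y in {2, 10.485, 18.263}
xmin=-13.263, ymin=2, xmax=3, ymax=18.263

Answer: -13.263 2 3 18.263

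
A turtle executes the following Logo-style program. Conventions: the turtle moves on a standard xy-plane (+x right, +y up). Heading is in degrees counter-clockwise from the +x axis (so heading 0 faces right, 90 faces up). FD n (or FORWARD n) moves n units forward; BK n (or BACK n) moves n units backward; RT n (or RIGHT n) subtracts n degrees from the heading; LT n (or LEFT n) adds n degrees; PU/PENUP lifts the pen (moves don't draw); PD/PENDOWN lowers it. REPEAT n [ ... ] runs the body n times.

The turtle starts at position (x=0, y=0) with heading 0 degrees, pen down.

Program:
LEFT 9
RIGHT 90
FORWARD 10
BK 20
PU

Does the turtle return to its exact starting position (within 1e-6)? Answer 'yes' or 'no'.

Answer: no

Derivation:
Executing turtle program step by step:
Start: pos=(0,0), heading=0, pen down
LT 9: heading 0 -> 9
RT 90: heading 9 -> 279
FD 10: (0,0) -> (1.564,-9.877) [heading=279, draw]
BK 20: (1.564,-9.877) -> (-1.564,9.877) [heading=279, draw]
PU: pen up
Final: pos=(-1.564,9.877), heading=279, 2 segment(s) drawn

Start position: (0, 0)
Final position: (-1.564, 9.877)
Distance = 10; >= 1e-6 -> NOT closed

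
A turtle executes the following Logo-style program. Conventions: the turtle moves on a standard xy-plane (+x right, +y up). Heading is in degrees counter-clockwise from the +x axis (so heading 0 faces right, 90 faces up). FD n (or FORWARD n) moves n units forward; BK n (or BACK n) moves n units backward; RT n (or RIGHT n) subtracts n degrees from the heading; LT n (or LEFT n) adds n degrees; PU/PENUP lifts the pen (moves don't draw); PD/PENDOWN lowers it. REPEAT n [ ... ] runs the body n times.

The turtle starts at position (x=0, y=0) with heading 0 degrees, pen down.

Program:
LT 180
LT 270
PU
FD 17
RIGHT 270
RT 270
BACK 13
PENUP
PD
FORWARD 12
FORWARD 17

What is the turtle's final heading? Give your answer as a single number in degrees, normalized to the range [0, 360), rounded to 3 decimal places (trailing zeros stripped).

Answer: 270

Derivation:
Executing turtle program step by step:
Start: pos=(0,0), heading=0, pen down
LT 180: heading 0 -> 180
LT 270: heading 180 -> 90
PU: pen up
FD 17: (0,0) -> (0,17) [heading=90, move]
RT 270: heading 90 -> 180
RT 270: heading 180 -> 270
BK 13: (0,17) -> (0,30) [heading=270, move]
PU: pen up
PD: pen down
FD 12: (0,30) -> (0,18) [heading=270, draw]
FD 17: (0,18) -> (0,1) [heading=270, draw]
Final: pos=(0,1), heading=270, 2 segment(s) drawn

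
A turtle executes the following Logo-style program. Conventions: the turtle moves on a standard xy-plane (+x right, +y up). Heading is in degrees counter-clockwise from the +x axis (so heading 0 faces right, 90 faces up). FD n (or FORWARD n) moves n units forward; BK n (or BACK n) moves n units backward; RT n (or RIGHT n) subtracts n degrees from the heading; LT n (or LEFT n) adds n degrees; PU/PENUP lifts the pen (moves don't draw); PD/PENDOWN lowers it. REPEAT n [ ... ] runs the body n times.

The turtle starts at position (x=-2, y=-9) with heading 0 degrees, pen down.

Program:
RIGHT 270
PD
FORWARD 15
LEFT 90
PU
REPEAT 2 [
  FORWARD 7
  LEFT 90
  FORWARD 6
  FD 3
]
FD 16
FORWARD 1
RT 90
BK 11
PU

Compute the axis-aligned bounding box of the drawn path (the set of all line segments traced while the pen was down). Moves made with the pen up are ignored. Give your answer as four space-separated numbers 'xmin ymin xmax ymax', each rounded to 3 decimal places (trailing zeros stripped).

Executing turtle program step by step:
Start: pos=(-2,-9), heading=0, pen down
RT 270: heading 0 -> 90
PD: pen down
FD 15: (-2,-9) -> (-2,6) [heading=90, draw]
LT 90: heading 90 -> 180
PU: pen up
REPEAT 2 [
  -- iteration 1/2 --
  FD 7: (-2,6) -> (-9,6) [heading=180, move]
  LT 90: heading 180 -> 270
  FD 6: (-9,6) -> (-9,0) [heading=270, move]
  FD 3: (-9,0) -> (-9,-3) [heading=270, move]
  -- iteration 2/2 --
  FD 7: (-9,-3) -> (-9,-10) [heading=270, move]
  LT 90: heading 270 -> 0
  FD 6: (-9,-10) -> (-3,-10) [heading=0, move]
  FD 3: (-3,-10) -> (0,-10) [heading=0, move]
]
FD 16: (0,-10) -> (16,-10) [heading=0, move]
FD 1: (16,-10) -> (17,-10) [heading=0, move]
RT 90: heading 0 -> 270
BK 11: (17,-10) -> (17,1) [heading=270, move]
PU: pen up
Final: pos=(17,1), heading=270, 1 segment(s) drawn

Segment endpoints: x in {-2, -2}, y in {-9, 6}
xmin=-2, ymin=-9, xmax=-2, ymax=6

Answer: -2 -9 -2 6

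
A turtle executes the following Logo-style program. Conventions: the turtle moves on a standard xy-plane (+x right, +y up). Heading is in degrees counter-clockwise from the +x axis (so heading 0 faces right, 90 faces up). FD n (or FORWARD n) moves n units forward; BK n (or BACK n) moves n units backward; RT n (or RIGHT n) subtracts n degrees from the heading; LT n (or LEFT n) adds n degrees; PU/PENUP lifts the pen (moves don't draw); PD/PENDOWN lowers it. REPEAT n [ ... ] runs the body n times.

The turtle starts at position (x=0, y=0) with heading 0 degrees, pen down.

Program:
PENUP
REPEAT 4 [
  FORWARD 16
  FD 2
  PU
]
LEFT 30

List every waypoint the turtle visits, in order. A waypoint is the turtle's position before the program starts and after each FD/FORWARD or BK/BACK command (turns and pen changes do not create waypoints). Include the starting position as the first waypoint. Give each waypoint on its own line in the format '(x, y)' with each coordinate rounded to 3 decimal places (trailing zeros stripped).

Executing turtle program step by step:
Start: pos=(0,0), heading=0, pen down
PU: pen up
REPEAT 4 [
  -- iteration 1/4 --
  FD 16: (0,0) -> (16,0) [heading=0, move]
  FD 2: (16,0) -> (18,0) [heading=0, move]
  PU: pen up
  -- iteration 2/4 --
  FD 16: (18,0) -> (34,0) [heading=0, move]
  FD 2: (34,0) -> (36,0) [heading=0, move]
  PU: pen up
  -- iteration 3/4 --
  FD 16: (36,0) -> (52,0) [heading=0, move]
  FD 2: (52,0) -> (54,0) [heading=0, move]
  PU: pen up
  -- iteration 4/4 --
  FD 16: (54,0) -> (70,0) [heading=0, move]
  FD 2: (70,0) -> (72,0) [heading=0, move]
  PU: pen up
]
LT 30: heading 0 -> 30
Final: pos=(72,0), heading=30, 0 segment(s) drawn
Waypoints (9 total):
(0, 0)
(16, 0)
(18, 0)
(34, 0)
(36, 0)
(52, 0)
(54, 0)
(70, 0)
(72, 0)

Answer: (0, 0)
(16, 0)
(18, 0)
(34, 0)
(36, 0)
(52, 0)
(54, 0)
(70, 0)
(72, 0)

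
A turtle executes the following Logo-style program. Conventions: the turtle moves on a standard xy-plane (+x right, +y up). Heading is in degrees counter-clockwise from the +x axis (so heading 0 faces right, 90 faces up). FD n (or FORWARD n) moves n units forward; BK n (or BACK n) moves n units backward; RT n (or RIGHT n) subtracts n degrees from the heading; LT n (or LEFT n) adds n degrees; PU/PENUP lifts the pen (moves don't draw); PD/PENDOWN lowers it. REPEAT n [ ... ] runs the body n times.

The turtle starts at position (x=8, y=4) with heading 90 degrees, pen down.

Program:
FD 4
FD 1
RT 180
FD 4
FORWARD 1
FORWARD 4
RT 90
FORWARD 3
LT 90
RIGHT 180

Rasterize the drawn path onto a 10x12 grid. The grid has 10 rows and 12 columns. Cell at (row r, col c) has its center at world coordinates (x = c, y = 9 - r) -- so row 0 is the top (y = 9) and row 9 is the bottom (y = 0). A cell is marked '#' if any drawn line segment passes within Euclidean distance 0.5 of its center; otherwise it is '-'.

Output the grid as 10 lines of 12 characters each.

Segment 0: (8,4) -> (8,8)
Segment 1: (8,8) -> (8,9)
Segment 2: (8,9) -> (8,5)
Segment 3: (8,5) -> (8,4)
Segment 4: (8,4) -> (8,0)
Segment 5: (8,0) -> (5,-0)

Answer: --------#---
--------#---
--------#---
--------#---
--------#---
--------#---
--------#---
--------#---
--------#---
-----####---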